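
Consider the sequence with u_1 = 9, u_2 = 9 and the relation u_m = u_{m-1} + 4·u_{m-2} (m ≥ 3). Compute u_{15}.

2929725

Step forward from the initial values:
u_3 = 45, u_4 = 81, u_5 = 261, …, u_{12} = 173745, u_{13} = 446949, u_{14} = 1141929, u_{15} = 2929725.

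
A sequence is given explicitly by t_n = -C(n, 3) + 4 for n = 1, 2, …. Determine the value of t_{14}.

C(14, 3) = 364, so t_{14} = -360.

-360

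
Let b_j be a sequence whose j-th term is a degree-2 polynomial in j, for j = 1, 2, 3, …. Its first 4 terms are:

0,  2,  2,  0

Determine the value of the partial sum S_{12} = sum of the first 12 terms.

1st diffs: 2, 0, -2.
2nd diffs: -2, -2 (constant).
Newton forward-difference form: b_j = 2·C(j-1,1) + (-2)·C(j-1,2).
Continuing: …, -4, -10, -18, -28, …, b_{12} = -88.
Summing j = 1..12 (12 terms) gives -308.

-308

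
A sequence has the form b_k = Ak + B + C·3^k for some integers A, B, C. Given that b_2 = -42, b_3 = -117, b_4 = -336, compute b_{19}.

-4649045925

Write the equations: 2A + B + 9C = -42; 3A + B + 27C = -117; 4A + B + 81C = -336.
Subtracting the first from the second: A + 18C = -75.
Subtracting the second from the third: A + 54C = -219.
Solving: C = -4, A = -3, then B = 0.
Therefore b_{19} = -57 + 0 + (-4)·1162261467 = -4649045925.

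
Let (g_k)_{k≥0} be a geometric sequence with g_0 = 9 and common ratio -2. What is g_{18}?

g_k = 9·(-2)^(k-0).
g_{18} = 9·(-2)^18 = 2359296.

2359296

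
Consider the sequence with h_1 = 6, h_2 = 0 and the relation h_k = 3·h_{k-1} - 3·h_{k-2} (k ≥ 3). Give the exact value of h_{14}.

Iterate the recurrence:
h_3 = -18;  h_4 = -54;  h_5 = -108;  …;  h_{11} = 2916;  h_{12} = 4374;  h_{13} = 4374;  h_{14} = 0.

0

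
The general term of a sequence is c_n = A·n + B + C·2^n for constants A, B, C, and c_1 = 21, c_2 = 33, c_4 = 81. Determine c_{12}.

12369

Plug in n = 1, 2, 4: A + B + 2C = 21; 2A + B + 4C = 33; 4A + B + 16C = 81.
Subtracting the first from the second: A + 2C = 12.
Subtracting the second from the third: 2A + 12C = 48.
Solving: C = 3, A = 6, then B = 9.
So c_n = 6·n + 9 + 3·2^n; at n=12 this is 12369.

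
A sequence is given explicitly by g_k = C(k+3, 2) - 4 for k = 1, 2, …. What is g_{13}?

C(16, 2) = 120, so g_{13} = 116.

116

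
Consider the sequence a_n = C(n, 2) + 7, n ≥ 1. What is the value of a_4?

C(4, 2) = 6, so a_4 = 13.

13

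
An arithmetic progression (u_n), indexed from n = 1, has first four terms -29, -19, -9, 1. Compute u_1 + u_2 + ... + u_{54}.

Common difference d = 10.
u_n = -29 + (n - 1)·10.
u_{54} = 501; S = 54·(-29 + 501)/2 = 12744.

12744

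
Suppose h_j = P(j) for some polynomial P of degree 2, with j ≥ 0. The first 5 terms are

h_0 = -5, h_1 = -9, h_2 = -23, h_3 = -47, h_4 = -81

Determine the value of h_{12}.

1st diffs: -4, -14, -24, -34.
2nd diffs: -10, -10, -10 (constant).
Newton forward-difference form: h_j = -5 + (-4)·C(j,1) + (-10)·C(j,2).
At j = 12: j = 12, so h_{12} = -5 - 48 - 660 = -713.

-713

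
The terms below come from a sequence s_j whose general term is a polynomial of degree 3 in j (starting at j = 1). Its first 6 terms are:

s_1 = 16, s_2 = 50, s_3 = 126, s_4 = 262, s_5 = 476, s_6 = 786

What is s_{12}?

5670

1st diffs: 34, 76, 136, 214, 310.
2nd diffs: 42, 60, 78, 96.
3rd diffs: 18, 18, 18 (constant).
Newton forward-difference form: s_j = 16 + 34·C(j-1,1) + 42·C(j-1,2) + 18·C(j-1,3).
At j = 12: j-1 = 11, so s_{12} = 16 + 374 + 2310 + 2970 = 5670.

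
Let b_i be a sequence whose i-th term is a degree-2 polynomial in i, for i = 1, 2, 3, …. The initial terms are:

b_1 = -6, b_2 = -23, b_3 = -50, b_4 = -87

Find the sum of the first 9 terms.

1st diffs: -17, -27, -37.
2nd diffs: -10, -10 (constant).
So b_i = -5i^2 - 2i + 1.
Continuing: …, -134, -191, -258, -335, …, b_9 = -422.
Summing i = 1..9 (9 terms) gives -1506.

-1506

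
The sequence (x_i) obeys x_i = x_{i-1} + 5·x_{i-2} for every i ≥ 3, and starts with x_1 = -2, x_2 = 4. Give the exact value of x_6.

54

x_3 = -6  x_4 = 14  x_5 = -16  x_6 = 54.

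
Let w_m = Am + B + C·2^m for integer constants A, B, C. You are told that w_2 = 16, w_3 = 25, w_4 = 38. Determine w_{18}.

262236

At m = 2, 3, 4: 2A + B + 4C = 16; 3A + B + 8C = 25; 4A + B + 16C = 38.
Subtracting the first from the second: A + 4C = 9.
Subtracting the second from the third: A + 8C = 13.
Solving: C = 1, A = 5, then B = 2.
So w_m = 5·m + 2 + 1·2^m; at m=18 this is 262236.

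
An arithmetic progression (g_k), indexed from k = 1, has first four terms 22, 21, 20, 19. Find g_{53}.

-30

Common difference d = -1.
g_k = 22 + (k - 1)·(-1).
g_{53} = 22 + 52·(-1) = -30.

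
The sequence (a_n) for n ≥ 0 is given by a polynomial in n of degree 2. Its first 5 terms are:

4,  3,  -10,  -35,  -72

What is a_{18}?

-1850

1st diffs: -1, -13, -25, -37.
2nd diffs: -12, -12, -12 (constant).
Newton forward-difference form: a_n = 4 + (-1)·C(n,1) + (-12)·C(n,2).
At n = 18: n = 18, so a_{18} = 4 - 18 - 1836 = -1850.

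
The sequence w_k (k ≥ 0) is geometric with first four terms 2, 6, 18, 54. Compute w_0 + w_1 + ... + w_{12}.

Common ratio r = 3.
w_k = 2·3^(k-0).
S = 2·(3^13 - 1)/(3 - 1) = 2·(1594323 - 1)/(2) = 1594322.

1594322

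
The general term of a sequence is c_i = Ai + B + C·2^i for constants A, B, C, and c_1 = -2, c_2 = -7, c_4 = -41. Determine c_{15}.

Plug in i = 1, 2, 4: A + B + 2C = -2; 2A + B + 4C = -7; 4A + B + 16C = -41.
Subtracting the first from the second: A + 2C = -5.
Subtracting the second from the third: 2A + 12C = -34.
Solving: C = -3, A = 1, then B = 3.
Therefore c_{15} = 15 + 3 + (-3)·32768 = -98286.

-98286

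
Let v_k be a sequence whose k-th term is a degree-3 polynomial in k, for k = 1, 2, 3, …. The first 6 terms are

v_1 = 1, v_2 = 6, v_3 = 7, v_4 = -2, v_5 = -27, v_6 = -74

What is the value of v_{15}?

1st diffs: 5, 1, -9, -25, -47.
2nd diffs: -4, -10, -16, -22.
3rd diffs: -6, -6, -6 (constant).
Newton forward-difference form: v_k = 1 + 5·C(k-1,1) + (-4)·C(k-1,2) + (-6)·C(k-1,3).
At k = 15: k-1 = 14, so v_{15} = 1 + 70 - 364 - 2184 = -2477.

-2477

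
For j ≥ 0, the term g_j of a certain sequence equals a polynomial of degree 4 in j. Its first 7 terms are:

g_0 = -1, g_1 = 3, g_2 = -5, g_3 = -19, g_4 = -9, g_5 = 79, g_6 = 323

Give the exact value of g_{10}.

1st diffs: 4, -8, -14, 10, 88, 244.
2nd diffs: -12, -6, 24, 78, 156.
3rd diffs: 6, 30, 54, 78.
4th diffs: 24, 24, 24 (constant).
Newton forward-difference form: g_j = -1 + 4·C(j,1) + (-12)·C(j,2) + 6·C(j,3) + 24·C(j,4).
At j = 10: j = 10, so g_{10} = -1 + 40 - 540 + 720 + 5040 = 5259.

5259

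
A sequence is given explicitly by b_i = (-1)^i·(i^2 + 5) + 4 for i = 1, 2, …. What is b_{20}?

409

(-1)^20 = 1; i^2 + 5 at i=20 is 405; so b_{20} = 409.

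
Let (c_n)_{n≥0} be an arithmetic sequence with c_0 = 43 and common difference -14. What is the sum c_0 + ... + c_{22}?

c_n = 43 + (n - 0)·(-14).
c_{22} = -265; S = 23·(43 + (-265))/2 = -2553.

-2553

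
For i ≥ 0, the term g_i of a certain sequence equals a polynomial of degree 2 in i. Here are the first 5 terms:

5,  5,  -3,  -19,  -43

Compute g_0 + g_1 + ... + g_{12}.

1st diffs: 0, -8, -16, -24.
2nd diffs: -8, -8, -8 (constant).
So g_i = -4i^2 + 4i + 5.
Continuing: …, -75, -115, -163, -219, …, g_{12} = -523.
Summing i = 0..12 (13 terms) gives -2223.

-2223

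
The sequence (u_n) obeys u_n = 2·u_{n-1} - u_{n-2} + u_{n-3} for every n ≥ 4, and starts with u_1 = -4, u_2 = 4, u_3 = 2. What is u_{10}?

-62

Compute successive terms:
u_4 = -4; u_5 = -6; u_6 = -6; u_7 = -10; u_8 = -20; u_9 = -36; u_{10} = -62.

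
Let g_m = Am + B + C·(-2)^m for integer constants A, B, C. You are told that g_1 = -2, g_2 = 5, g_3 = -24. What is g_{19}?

-1048664

At m = 1, 2, 3: A + B - 2C = -2; 2A + B + 4C = 5; 3A + B - 8C = -24.
Subtracting the first from the second: A + 6C = 7.
Subtracting the second from the third: A - 12C = -29.
Solving: C = 2, A = -5, then B = 7.
So g_m = -5·m + 7 + 2·(-2)^m; at m=19 this is -1048664.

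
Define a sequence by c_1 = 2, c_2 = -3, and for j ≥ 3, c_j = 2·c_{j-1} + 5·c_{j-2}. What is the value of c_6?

-23

Compute successive terms:
c_3 = 4, c_4 = -7, c_5 = 6, c_6 = -23.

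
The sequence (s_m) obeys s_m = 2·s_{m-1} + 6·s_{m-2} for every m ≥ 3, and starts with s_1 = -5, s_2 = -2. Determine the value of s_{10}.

Iterate the recurrence:
s_3 = -34;  s_4 = -80;  s_5 = -364;  s_6 = -1208;  s_7 = -4600;  s_8 = -16448;  s_9 = -60496;  s_{10} = -219680.

-219680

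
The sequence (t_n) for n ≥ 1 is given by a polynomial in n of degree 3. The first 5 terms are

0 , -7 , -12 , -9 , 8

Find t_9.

336

1st diffs: -7, -5, 3, 17.
2nd diffs: 2, 8, 14.
3rd diffs: 6, 6 (constant).
Newton forward-difference form: t_n = (-7)·C(n-1,1) + 2·C(n-1,2) + 6·C(n-1,3).
At n = 9: n-1 = 8, so t_9 = -56 + 56 + 336 = 336.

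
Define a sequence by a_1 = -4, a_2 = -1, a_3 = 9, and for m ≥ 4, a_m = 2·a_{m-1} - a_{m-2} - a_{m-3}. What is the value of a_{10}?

Compute successive terms:
a_4 = 23;  a_5 = 38;  a_6 = 44;  a_7 = 27;  a_8 = -28;  a_9 = -127;  a_{10} = -253.

-253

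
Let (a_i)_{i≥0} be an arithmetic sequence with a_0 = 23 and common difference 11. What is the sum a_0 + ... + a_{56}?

18867

a_i = 23 + (i - 0)·11.
a_{56} = 639; S = 57·(23 + 639)/2 = 18867.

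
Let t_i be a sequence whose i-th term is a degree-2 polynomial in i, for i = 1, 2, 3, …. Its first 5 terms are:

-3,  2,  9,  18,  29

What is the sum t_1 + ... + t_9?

321

1st diffs: 5, 7, 9, 11.
2nd diffs: 2, 2, 2 (constant).
Newton forward-difference form: t_i = -3 + 5·C(i-1,1) + 2·C(i-1,2).
Continuing: 42, 57, 74, 93.
Summing i = 1..9 (9 terms) gives 321.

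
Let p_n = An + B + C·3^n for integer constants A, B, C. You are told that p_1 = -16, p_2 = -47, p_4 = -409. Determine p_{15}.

The three given values yield: A + B + 3C = -16; 2A + B + 9C = -47; 4A + B + 81C = -409.
Subtracting the first from the second: A + 6C = -31.
Subtracting the second from the third: 2A + 72C = -362.
Solving: C = -5, A = -1, then B = 0.
So p_n = -1·n + 0 + (-5)·3^n; at n=15 this is -71744550.

-71744550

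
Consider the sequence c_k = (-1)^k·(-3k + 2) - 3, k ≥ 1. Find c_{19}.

(-1)^19 = -1; -3k + 2 at k=19 is -55; so c_{19} = 52.

52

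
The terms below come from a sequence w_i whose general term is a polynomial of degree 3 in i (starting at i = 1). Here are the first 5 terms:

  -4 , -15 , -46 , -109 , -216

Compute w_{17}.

1st diffs: -11, -31, -63, -107.
2nd diffs: -20, -32, -44.
3rd diffs: -12, -12 (constant).
Newton forward-difference form: w_i = -4 + (-11)·C(i-1,1) + (-20)·C(i-1,2) + (-12)·C(i-1,3).
At i = 17: i-1 = 16, so w_{17} = -4 - 176 - 2400 - 6720 = -9300.

-9300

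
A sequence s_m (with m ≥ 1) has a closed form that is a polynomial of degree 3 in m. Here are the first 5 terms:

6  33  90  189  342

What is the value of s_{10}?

1st diffs: 27, 57, 99, 153.
2nd diffs: 30, 42, 54.
3rd diffs: 12, 12 (constant).
Newton forward-difference form: s_m = 6 + 27·C(m-1,1) + 30·C(m-1,2) + 12·C(m-1,3).
At m = 10: m-1 = 9, so s_{10} = 6 + 243 + 1080 + 1008 = 2337.

2337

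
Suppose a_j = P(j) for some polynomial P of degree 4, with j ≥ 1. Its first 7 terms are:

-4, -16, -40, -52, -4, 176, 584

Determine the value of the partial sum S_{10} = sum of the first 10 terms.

9068

1st diffs: -12, -24, -12, 48, 180, 408.
2nd diffs: -12, 12, 60, 132, 228.
3rd diffs: 24, 48, 72, 96.
4th diffs: 24, 24, 24 (constant).
So a_j = j^4 - 6j^3 + 5j^2 - 4.
Continuing: 1340, 2588, 4496.
Summing j = 1..10 (10 terms) gives 9068.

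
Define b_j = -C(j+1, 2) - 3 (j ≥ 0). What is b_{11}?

-69

C(12, 2) = 66, so b_{11} = -69.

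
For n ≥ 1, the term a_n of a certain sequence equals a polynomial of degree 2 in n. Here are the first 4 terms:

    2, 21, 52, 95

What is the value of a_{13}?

1022

1st diffs: 19, 31, 43.
2nd diffs: 12, 12 (constant).
Newton forward-difference form: a_n = 2 + 19·C(n-1,1) + 12·C(n-1,2).
At n = 13: n-1 = 12, so a_{13} = 2 + 228 + 792 = 1022.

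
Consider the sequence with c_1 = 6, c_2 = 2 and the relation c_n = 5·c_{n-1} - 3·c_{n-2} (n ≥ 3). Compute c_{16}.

-1942591294

Iterate the recurrence:
c_3 = -8; c_4 = -46; c_5 = -206; …; c_{13} = -24385706; c_{14} = -104926222; c_{15} = -451473992; c_{16} = -1942591294.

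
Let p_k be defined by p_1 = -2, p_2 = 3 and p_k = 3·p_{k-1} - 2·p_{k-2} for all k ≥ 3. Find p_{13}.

20473

Applying the relation repeatedly:
p_3 = 13  p_4 = 33  p_5 = 73  …  p_{10} = 2553  p_{11} = 5113  p_{12} = 10233  p_{13} = 20473.
(Characteristic roots are 2 and 1.)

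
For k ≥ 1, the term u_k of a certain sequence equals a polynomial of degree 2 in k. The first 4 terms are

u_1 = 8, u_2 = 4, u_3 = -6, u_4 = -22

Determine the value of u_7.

1st diffs: -4, -10, -16.
2nd diffs: -6, -6 (constant).
Newton forward-difference form: u_k = 8 + (-4)·C(k-1,1) + (-6)·C(k-1,2).
At k = 7: k-1 = 6, so u_7 = 8 - 24 - 90 = -106.

-106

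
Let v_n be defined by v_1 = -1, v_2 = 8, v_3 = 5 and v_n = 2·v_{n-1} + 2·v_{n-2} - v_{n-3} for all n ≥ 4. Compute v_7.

Step forward from the initial values:
v_4 = 27  v_5 = 56  v_6 = 161  v_7 = 407.

407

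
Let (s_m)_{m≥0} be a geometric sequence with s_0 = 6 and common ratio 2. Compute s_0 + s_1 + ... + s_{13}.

98298

s_m = 6·2^(m-0).
S = 6·(2^14 - 1)/(2 - 1) = 6·(16384 - 1)/(1) = 98298.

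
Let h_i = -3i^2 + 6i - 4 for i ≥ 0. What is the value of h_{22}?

h_{22} = -3·22^2 + 6·22 - 4 = -1324.

-1324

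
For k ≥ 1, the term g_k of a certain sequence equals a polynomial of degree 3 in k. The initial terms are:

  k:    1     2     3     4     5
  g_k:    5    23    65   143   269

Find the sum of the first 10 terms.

6260

1st diffs: 18, 42, 78, 126.
2nd diffs: 24, 36, 48.
3rd diffs: 12, 12 (constant).
Newton forward-difference form: g_k = 5 + 18·C(k-1,1) + 24·C(k-1,2) + 12·C(k-1,3).
Continuing: …, 455, 713, 1055, 1493, …, g_{10} = 2039.
Summing k = 1..10 (10 terms) gives 6260.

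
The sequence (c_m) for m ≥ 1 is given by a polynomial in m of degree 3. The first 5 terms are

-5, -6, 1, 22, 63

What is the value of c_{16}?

1st diffs: -1, 7, 21, 41.
2nd diffs: 8, 14, 20.
3rd diffs: 6, 6 (constant).
Newton forward-difference form: c_m = -5 + (-1)·C(m-1,1) + 8·C(m-1,2) + 6·C(m-1,3).
At m = 16: m-1 = 15, so c_{16} = -5 - 15 + 840 + 2730 = 3550.

3550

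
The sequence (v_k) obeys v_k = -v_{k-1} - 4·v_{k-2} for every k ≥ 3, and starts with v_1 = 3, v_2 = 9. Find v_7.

-357

Compute successive terms:
v_3 = -21, v_4 = -15, v_5 = 99, v_6 = -39, v_7 = -357.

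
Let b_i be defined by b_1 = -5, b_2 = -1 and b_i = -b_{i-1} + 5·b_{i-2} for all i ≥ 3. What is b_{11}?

b_3 = -24;  b_4 = 19;  b_5 = -139;  b_6 = 234;  b_7 = -929;  b_8 = 2099;  b_9 = -6744;  b_{10} = 17239;  b_{11} = -50959.

-50959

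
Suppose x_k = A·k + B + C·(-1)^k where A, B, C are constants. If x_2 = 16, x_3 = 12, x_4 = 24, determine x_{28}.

120

Plug in k = 2, 3, 4: 2A + B + C = 16; 3A + B - C = 12; 4A + B + C = 24.
Subtracting the first from the second: A - 2C = -4.
Subtracting the second from the third: A + 2C = 12.
Solving: C = 4, A = 4, then B = 4.
Therefore x_{28} = 112 + 4 + 4·1 = 120.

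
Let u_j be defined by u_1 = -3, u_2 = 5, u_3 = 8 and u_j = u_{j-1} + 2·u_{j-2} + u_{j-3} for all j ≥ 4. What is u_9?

Iterate the recurrence:
u_4 = 15, u_5 = 36, u_6 = 74, u_7 = 161, u_8 = 345, u_9 = 741.

741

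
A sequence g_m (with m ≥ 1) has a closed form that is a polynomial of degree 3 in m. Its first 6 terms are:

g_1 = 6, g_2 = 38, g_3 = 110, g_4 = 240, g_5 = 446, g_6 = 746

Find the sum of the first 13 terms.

26884

1st diffs: 32, 72, 130, 206, 300.
2nd diffs: 40, 58, 76, 94.
3rd diffs: 18, 18, 18 (constant).
Newton forward-difference form: g_m = 6 + 32·C(m-1,1) + 40·C(m-1,2) + 18·C(m-1,3).
Continuing: …, 1158, 1700, 2390, 3246, …, g_{13} = 6990.
Summing m = 1..13 (13 terms) gives 26884.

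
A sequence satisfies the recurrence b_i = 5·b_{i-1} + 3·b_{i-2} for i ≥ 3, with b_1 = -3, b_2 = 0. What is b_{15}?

-6873470361

b_3 = -9  b_4 = -45  b_5 = -252  …  b_{12} = -40394475  b_{13} = -223841187  b_{14} = -1240389360  b_{15} = -6873470361.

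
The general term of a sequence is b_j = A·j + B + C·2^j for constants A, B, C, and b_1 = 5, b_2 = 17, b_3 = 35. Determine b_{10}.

3125

Write the equations: A + B + 2C = 5; 2A + B + 4C = 17; 3A + B + 8C = 35.
Subtracting the first from the second: A + 2C = 12.
Subtracting the second from the third: A + 4C = 18.
Solving: C = 3, A = 6, then B = -7.
So b_j = 6·j + (-7) + 3·2^j; at j=10 this is 3125.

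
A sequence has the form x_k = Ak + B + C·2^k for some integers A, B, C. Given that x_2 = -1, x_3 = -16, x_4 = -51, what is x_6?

The three given values yield: 2A + B + 4C = -1; 3A + B + 8C = -16; 4A + B + 16C = -51.
Subtracting the first from the second: A + 4C = -15.
Subtracting the second from the third: A + 8C = -35.
Solving: C = -5, A = 5, then B = 9.
Therefore x_6 = 30 + 9 + (-5)·64 = -281.

-281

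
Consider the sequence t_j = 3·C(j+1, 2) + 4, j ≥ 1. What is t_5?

49

C(6, 2) = 15, so t_5 = 49.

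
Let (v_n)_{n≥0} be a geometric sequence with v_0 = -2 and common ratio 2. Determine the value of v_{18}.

v_n = (-2)·2^(n-0).
v_{18} = (-2)·2^18 = -524288.

-524288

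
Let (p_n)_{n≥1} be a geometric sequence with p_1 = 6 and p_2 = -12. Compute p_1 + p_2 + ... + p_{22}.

Common ratio r = -2.
p_n = 6·(-2)^(n-1).
S = 6·((-2)^22 - 1)/(-2 - 1) = 6·(4194304 - 1)/(-3) = -8388606.

-8388606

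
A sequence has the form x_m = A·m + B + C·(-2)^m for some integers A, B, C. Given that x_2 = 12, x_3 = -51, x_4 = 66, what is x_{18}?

1310664

Write the equations: 2A + B + 4C = 12; 3A + B - 8C = -51; 4A + B + 16C = 66.
Subtracting the first from the second: A - 12C = -63.
Subtracting the second from the third: A + 24C = 117.
Solving: C = 5, A = -3, then B = -2.
Hence x_{18} = -3·18 + (-2) + 5·262144 = 1310664.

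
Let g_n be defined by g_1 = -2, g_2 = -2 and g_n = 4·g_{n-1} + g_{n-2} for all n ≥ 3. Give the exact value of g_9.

Step forward from the initial values:
g_3 = -10; g_4 = -42; g_5 = -178; g_6 = -754; g_7 = -3194; g_8 = -13530; g_9 = -57314.

-57314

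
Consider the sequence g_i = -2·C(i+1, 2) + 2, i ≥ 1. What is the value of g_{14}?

-208

C(15, 2) = 105, so g_{14} = -208.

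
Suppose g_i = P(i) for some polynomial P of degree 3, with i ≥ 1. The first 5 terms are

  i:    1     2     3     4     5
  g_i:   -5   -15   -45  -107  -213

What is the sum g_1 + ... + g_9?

-3597

1st diffs: -10, -30, -62, -106.
2nd diffs: -20, -32, -44.
3rd diffs: -12, -12 (constant).
So g_i = -2i^3 + 2i^2 - 2i - 3.
Continuing: -375, -605, -915, -1317.
Summing i = 1..9 (9 terms) gives -3597.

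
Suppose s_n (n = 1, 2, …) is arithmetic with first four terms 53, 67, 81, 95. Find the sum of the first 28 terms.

Common difference d = 14.
s_n = 53 + (n - 1)·14.
s_{28} = 431; S = 28·(53 + 431)/2 = 6776.

6776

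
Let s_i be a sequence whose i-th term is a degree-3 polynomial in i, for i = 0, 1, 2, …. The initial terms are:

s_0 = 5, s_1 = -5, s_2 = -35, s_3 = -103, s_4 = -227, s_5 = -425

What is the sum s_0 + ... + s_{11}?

-13910

1st diffs: -10, -30, -68, -124, -198.
2nd diffs: -20, -38, -56, -74.
3rd diffs: -18, -18, -18 (constant).
Newton forward-difference form: s_i = 5 + (-10)·C(i,1) + (-20)·C(i,2) + (-18)·C(i,3).
Continuing: …, -715, -1115, -1643, -2317, …, s_{11} = -4175.
Summing i = 0..11 (12 terms) gives -13910.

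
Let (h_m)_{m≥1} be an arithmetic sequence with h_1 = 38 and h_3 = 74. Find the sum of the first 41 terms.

Common difference d = (74 - 38) / (3 - 1) = 18.
h_m = 38 + (m - 1)·18.
h_{41} = 758; S = 41·(38 + 758)/2 = 16318.

16318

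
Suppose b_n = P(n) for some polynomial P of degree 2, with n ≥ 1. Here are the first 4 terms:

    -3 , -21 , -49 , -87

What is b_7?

-261

1st diffs: -18, -28, -38.
2nd diffs: -10, -10 (constant).
Newton forward-difference form: b_n = -3 + (-18)·C(n-1,1) + (-10)·C(n-1,2).
At n = 7: n-1 = 6, so b_7 = -3 - 108 - 150 = -261.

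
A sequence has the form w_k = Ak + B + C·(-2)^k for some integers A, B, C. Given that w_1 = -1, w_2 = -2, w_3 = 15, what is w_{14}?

-16322

The three given values yield: A + B - 2C = -1; 2A + B + 4C = -2; 3A + B - 8C = 15.
Subtracting the first from the second: A + 6C = -1.
Subtracting the second from the third: A - 12C = 17.
Solving: C = -1, A = 5, then B = -8.
So w_k = 5·k + (-8) + (-1)·(-2)^k; at k=14 this is -16322.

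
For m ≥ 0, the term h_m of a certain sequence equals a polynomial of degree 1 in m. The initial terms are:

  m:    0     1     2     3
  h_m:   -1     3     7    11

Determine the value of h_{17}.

67

1st diffs: 4, 4, 4 (constant).
So h_m = 4m - 1.
Evaluating at m = 17 gives h_{17} = 67.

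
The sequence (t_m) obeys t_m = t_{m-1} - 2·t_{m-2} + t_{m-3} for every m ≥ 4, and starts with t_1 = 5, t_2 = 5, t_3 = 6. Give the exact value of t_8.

9

Iterate the recurrence:
t_4 = 1;  t_5 = -6;  t_6 = -2;  t_7 = 11;  t_8 = 9.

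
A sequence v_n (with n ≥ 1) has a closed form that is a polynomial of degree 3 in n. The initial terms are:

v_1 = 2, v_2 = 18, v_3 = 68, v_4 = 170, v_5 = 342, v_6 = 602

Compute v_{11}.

3852

1st diffs: 16, 50, 102, 172, 260.
2nd diffs: 34, 52, 70, 88.
3rd diffs: 18, 18, 18 (constant).
Newton forward-difference form: v_n = 2 + 16·C(n-1,1) + 34·C(n-1,2) + 18·C(n-1,3).
At n = 11: n-1 = 10, so v_{11} = 2 + 160 + 1530 + 2160 = 3852.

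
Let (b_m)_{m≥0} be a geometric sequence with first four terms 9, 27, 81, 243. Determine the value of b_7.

19683

Common ratio r = 3.
b_m = 9·3^(m-0).
b_7 = 9·3^7 = 19683.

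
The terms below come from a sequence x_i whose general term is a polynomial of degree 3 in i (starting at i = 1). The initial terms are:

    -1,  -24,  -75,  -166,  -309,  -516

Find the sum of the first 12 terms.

1st diffs: -23, -51, -91, -143, -207.
2nd diffs: -28, -40, -52, -64.
3rd diffs: -12, -12, -12 (constant).
Newton forward-difference form: x_i = -1 + (-23)·C(i-1,1) + (-28)·C(i-1,2) + (-12)·C(i-1,3).
Continuing: …, -799, -1170, -1641, -2224, …, x_{12} = -3774.
Summing i = 1..12 (12 terms) gives -13630.

-13630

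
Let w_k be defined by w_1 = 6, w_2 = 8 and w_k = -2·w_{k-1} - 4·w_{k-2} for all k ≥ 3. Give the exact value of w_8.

Compute successive terms:
w_3 = -40; w_4 = 48; w_5 = 64; w_6 = -320; w_7 = 384; w_8 = 512.

512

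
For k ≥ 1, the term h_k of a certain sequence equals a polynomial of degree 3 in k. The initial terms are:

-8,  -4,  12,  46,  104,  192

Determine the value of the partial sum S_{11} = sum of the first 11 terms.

4092

1st diffs: 4, 16, 34, 58, 88.
2nd diffs: 12, 18, 24, 30.
3rd diffs: 6, 6, 6 (constant).
Newton forward-difference form: h_k = -8 + 4·C(k-1,1) + 12·C(k-1,2) + 6·C(k-1,3).
Continuing: …, 316, 482, 696, 964, …, h_{11} = 1292.
Summing k = 1..11 (11 terms) gives 4092.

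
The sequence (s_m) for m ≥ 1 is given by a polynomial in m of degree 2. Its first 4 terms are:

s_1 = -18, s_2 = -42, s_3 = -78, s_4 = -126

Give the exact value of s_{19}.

1st diffs: -24, -36, -48.
2nd diffs: -12, -12 (constant).
So s_m = -6m^2 - 6m - 6.
Evaluating at m = 19 gives s_{19} = -2286.

-2286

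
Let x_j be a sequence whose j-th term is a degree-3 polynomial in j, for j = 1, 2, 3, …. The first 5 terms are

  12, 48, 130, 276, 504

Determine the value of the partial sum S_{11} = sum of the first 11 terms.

1st diffs: 36, 82, 146, 228.
2nd diffs: 46, 64, 82.
3rd diffs: 18, 18 (constant).
Newton forward-difference form: x_j = 12 + 36·C(j-1,1) + 46·C(j-1,2) + 18·C(j-1,3).
Continuing: …, 832, 1278, 1860, 2596, …, x_{11} = 4602.
Summing j = 1..11 (11 terms) gives 15642.

15642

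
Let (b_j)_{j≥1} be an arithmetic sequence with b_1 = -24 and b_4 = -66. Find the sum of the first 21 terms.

-3444

Common difference d = (-66 - (-24)) / (4 - 1) = -14.
b_j = -24 + (j - 1)·(-14).
b_{21} = -304; S = 21·(-24 + (-304))/2 = -3444.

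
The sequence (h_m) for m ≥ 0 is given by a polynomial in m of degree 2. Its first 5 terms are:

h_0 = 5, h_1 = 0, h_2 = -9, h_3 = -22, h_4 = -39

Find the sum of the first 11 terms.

-880

1st diffs: -5, -9, -13, -17.
2nd diffs: -4, -4, -4 (constant).
So h_m = -2m^2 - 3m + 5.
Continuing: …, -60, -85, -114, -147, …, h_{10} = -225.
Summing m = 0..10 (11 terms) gives -880.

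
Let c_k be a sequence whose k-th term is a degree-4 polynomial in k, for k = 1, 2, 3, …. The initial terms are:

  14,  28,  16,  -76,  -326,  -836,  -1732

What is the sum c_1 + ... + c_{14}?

1st diffs: 14, -12, -92, -250, -510, -896.
2nd diffs: -26, -80, -158, -260, -386.
3rd diffs: -54, -78, -102, -126.
4th diffs: -24, -24, -24 (constant).
Newton forward-difference form: c_k = 14 + 14·C(k-1,1) + (-26)·C(k-1,2) + (-54)·C(k-1,3) + (-24)·C(k-1,4).
Continuing: …, -3164, -5306, -8356, -12536, …, c_{14} = -34436.
Summing k = 1..14 (14 terms) gives -110096.

-110096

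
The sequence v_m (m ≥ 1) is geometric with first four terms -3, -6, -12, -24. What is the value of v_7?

Common ratio r = 2.
v_m = (-3)·2^(m-1).
v_7 = (-3)·2^6 = -192.

-192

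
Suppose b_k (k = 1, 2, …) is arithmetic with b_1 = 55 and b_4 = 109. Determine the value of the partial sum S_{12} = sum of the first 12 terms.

Common difference d = (109 - 55) / (4 - 1) = 18.
b_k = 55 + (k - 1)·18.
b_{12} = 253; S = 12·(55 + 253)/2 = 1848.

1848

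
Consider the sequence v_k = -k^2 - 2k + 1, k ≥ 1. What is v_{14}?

v_{14} = -1·14^2 - 2·14 + 1 = -223.

-223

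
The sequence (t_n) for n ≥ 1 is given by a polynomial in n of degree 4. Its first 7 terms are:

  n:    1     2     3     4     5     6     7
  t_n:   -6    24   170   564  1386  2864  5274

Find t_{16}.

1st diffs: 30, 146, 394, 822, 1478, 2410.
2nd diffs: 116, 248, 428, 656, 932.
3rd diffs: 132, 180, 228, 276.
4th diffs: 48, 48, 48 (constant).
Newton forward-difference form: t_n = -6 + 30·C(n-1,1) + 116·C(n-1,2) + 132·C(n-1,3) + 48·C(n-1,4).
At n = 16: n-1 = 15, so t_{16} = -6 + 450 + 12180 + 60060 + 65520 = 138204.

138204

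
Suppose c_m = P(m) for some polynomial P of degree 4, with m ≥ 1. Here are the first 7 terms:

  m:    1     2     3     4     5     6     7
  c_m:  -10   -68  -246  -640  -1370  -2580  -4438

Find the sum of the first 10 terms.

-43318

1st diffs: -58, -178, -394, -730, -1210, -1858.
2nd diffs: -120, -216, -336, -480, -648.
3rd diffs: -96, -120, -144, -168.
4th diffs: -24, -24, -24 (constant).
Newton forward-difference form: c_m = -10 + (-58)·C(m-1,1) + (-120)·C(m-1,2) + (-96)·C(m-1,3) + (-24)·C(m-1,4).
Continuing: -7136, -10890, -15940.
Summing m = 1..10 (10 terms) gives -43318.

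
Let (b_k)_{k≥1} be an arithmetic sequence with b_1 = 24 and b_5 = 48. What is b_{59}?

Common difference d = (48 - 24) / (5 - 1) = 6.
b_k = 24 + (k - 1)·6.
b_{59} = 24 + 58·6 = 372.

372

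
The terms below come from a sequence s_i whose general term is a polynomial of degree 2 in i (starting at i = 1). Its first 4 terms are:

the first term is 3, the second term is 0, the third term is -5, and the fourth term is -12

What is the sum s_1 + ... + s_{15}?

-1180

1st diffs: -3, -5, -7.
2nd diffs: -2, -2 (constant).
So s_i = -i^2 + 4.
Continuing: …, -21, -32, -45, -60, …, s_{15} = -221.
Summing i = 1..15 (15 terms) gives -1180.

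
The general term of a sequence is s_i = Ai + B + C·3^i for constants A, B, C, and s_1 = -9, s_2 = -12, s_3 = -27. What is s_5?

-237

The three given values yield: A + B + 3C = -9; 2A + B + 9C = -12; 3A + B + 27C = -27.
Subtracting the first from the second: A + 6C = -3.
Subtracting the second from the third: A + 18C = -15.
Solving: C = -1, A = 3, then B = -9.
Hence s_5 = 3·5 + (-9) + (-1)·243 = -237.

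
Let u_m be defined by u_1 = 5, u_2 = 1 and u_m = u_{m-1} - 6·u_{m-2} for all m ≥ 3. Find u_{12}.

Step forward from the initial values:
u_3 = -29  u_4 = -35  u_5 = 139  u_6 = 349  u_7 = -485  u_8 = -2579  u_9 = 331  u_{10} = 15805  u_{11} = 13819  u_{12} = -81011.

-81011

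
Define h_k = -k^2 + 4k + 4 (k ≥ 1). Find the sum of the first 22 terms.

-2695

Over k = 1..22: Σk = 253, Σk² = 3795.
Total = (-1)·3795 + (4)·253 + (4)·22 = -2695.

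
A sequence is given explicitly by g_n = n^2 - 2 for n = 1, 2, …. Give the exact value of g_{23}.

527

g_{23} = 1·23^2 - 2 = 527.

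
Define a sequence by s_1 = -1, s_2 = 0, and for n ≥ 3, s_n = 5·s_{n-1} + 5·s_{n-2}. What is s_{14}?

-1207500000

Step forward from the initial values:
s_3 = -5; s_4 = -25; s_5 = -150; …; s_{11} = -6018750; s_{12} = -35234375; s_{13} = -206265625; s_{14} = -1207500000.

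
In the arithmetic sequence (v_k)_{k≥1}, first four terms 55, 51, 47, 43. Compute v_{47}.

-129

Common difference d = -4.
v_k = 55 + (k - 1)·(-4).
v_{47} = 55 + 46·(-4) = -129.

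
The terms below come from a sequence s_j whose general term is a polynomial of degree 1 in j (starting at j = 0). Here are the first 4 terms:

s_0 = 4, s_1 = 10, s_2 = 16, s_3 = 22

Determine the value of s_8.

1st diffs: 6, 6, 6 (constant).
So s_j = 6j + 4.
Evaluating at j = 8 gives s_8 = 52.

52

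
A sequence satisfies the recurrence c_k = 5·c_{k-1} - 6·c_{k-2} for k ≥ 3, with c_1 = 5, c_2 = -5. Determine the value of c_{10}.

Iterate the recurrence:
c_3 = -55  c_4 = -245  c_5 = -895  c_6 = -3005  c_7 = -9655  c_8 = -30245  c_9 = -93295  c_{10} = -285005.
(Characteristic roots are 3 and 2.)

-285005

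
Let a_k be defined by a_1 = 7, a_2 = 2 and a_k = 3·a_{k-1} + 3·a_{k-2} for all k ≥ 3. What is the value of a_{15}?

208554507

Step forward from the initial values:
a_3 = 27  a_4 = 87  a_5 = 342  …  a_{12} = 3827007  a_{13} = 14509287  a_{14} = 55008882  a_{15} = 208554507.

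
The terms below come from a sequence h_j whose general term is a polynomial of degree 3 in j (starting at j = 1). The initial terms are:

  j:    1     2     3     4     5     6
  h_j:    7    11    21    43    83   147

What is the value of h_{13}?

1st diffs: 4, 10, 22, 40, 64.
2nd diffs: 6, 12, 18, 24.
3rd diffs: 6, 6, 6 (constant).
So h_j = j^3 - 3j^2 + 6j + 3.
Evaluating at j = 13 gives h_{13} = 1771.

1771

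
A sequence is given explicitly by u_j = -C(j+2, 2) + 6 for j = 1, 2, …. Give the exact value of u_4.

C(6, 2) = 15, so u_4 = -9.

-9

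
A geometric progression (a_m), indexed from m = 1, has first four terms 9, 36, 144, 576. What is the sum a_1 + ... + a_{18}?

Common ratio r = 4.
a_m = 9·4^(m-1).
S = 9·(4^18 - 1)/(4 - 1) = 9·(68719476736 - 1)/(3) = 206158430205.

206158430205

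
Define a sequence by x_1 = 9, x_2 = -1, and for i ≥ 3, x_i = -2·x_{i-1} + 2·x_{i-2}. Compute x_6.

-332

Step forward from the initial values:
x_3 = 20, x_4 = -42, x_5 = 124, x_6 = -332.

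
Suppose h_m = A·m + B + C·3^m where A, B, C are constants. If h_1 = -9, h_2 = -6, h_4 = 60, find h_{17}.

129140103

At m = 1, 2, 4: A + B + 3C = -9; 2A + B + 9C = -6; 4A + B + 81C = 60.
Subtracting the first from the second: A + 6C = 3.
Subtracting the second from the third: 2A + 72C = 66.
Solving: C = 1, A = -3, then B = -9.
So h_m = -3·m + (-9) + 1·3^m; at m=17 this is 129140103.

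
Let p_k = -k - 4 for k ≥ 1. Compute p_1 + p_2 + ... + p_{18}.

Over k = 1..18: Σk = 171.
Total = (-1)·171 + (-4)·18 = -243.

-243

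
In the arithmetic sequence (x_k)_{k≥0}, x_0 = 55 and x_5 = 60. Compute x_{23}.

78

Common difference d = (60 - 55) / (5 - 0) = 1.
x_k = 55 + (k - 0)·1.
x_{23} = 55 + 23·1 = 78.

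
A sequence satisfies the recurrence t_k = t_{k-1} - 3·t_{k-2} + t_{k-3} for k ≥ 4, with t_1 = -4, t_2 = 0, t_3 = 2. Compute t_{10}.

-72

Compute successive terms:
t_4 = -2;  t_5 = -8;  t_6 = 0;  t_7 = 22;  t_8 = 14;  t_9 = -52;  t_{10} = -72.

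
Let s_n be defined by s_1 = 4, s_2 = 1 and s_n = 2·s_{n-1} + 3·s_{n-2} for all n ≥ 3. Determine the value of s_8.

Applying the relation repeatedly:
s_3 = 14; s_4 = 31; s_5 = 104; s_6 = 301; s_7 = 914; s_8 = 2731.
(Characteristic roots are 3 and -1.)

2731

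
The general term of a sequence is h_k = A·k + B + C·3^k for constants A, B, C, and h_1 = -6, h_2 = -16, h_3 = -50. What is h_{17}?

Plug in k = 1, 2, 3: A + B + 3C = -6; 2A + B + 9C = -16; 3A + B + 27C = -50.
Subtracting the first from the second: A + 6C = -10.
Subtracting the second from the third: A + 18C = -34.
Solving: C = -2, A = 2, then B = -2.
Hence h_{17} = 2·17 + (-2) + (-2)·129140163 = -258280294.

-258280294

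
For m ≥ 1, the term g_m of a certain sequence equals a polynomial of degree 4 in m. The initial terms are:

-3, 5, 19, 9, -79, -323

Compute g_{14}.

1st diffs: 8, 14, -10, -88, -244.
2nd diffs: 6, -24, -78, -156.
3rd diffs: -30, -54, -78.
4th diffs: -24, -24 (constant).
Newton forward-difference form: g_m = -3 + 8·C(m-1,1) + 6·C(m-1,2) + (-30)·C(m-1,3) + (-24)·C(m-1,4).
At m = 14: m-1 = 13, so g_{14} = -3 + 104 + 468 - 8580 - 17160 = -25171.

-25171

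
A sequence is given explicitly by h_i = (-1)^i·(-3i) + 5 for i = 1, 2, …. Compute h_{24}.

-67

(-1)^24 = 1; -3i at i=24 is -72; so h_{24} = -67.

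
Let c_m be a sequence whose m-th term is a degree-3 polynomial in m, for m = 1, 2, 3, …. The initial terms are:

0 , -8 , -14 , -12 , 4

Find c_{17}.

1st diffs: -8, -6, 2, 16.
2nd diffs: 2, 8, 14.
3rd diffs: 6, 6 (constant).
Newton forward-difference form: c_m = (-8)·C(m-1,1) + 2·C(m-1,2) + 6·C(m-1,3).
At m = 17: m-1 = 16, so c_{17} = -128 + 240 + 3360 = 3472.

3472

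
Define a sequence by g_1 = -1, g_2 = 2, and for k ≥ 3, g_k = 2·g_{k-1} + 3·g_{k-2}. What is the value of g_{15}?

1195741

Iterate the recurrence:
g_3 = 1;  g_4 = 8;  g_5 = 19;  …;  g_{12} = 44288;  g_{13} = 132859;  g_{14} = 398582;  g_{15} = 1195741.
(Characteristic roots are 3 and -1.)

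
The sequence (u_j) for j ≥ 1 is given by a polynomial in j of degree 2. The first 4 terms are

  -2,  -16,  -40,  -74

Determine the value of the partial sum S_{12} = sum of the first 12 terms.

-3148

1st diffs: -14, -24, -34.
2nd diffs: -10, -10 (constant).
Newton forward-difference form: u_j = -2 + (-14)·C(j-1,1) + (-10)·C(j-1,2).
Continuing: …, -118, -172, -236, -310, …, u_{12} = -706.
Summing j = 1..12 (12 terms) gives -3148.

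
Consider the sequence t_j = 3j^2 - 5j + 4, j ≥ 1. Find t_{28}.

2216

t_{28} = 3·28^2 - 5·28 + 4 = 2216.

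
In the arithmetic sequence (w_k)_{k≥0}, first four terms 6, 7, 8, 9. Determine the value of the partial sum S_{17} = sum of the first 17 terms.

238

Common difference d = 1.
w_k = 6 + (k - 0)·1.
w_{16} = 22; S = 17·(6 + 22)/2 = 238.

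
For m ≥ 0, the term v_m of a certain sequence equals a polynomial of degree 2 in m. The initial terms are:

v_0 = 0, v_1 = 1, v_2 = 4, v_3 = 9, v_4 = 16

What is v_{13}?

1st diffs: 1, 3, 5, 7.
2nd diffs: 2, 2, 2 (constant).
Newton forward-difference form: v_m = 1·C(m,1) + 2·C(m,2).
At m = 13: m = 13, so v_{13} = 13 + 156 = 169.

169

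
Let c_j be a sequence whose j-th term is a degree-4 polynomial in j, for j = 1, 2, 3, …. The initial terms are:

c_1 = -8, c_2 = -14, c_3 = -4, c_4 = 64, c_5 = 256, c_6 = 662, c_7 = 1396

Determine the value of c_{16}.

53452

1st diffs: -6, 10, 68, 192, 406, 734.
2nd diffs: 16, 58, 124, 214, 328.
3rd diffs: 42, 66, 90, 114.
4th diffs: 24, 24, 24 (constant).
Newton forward-difference form: c_j = -8 + (-6)·C(j-1,1) + 16·C(j-1,2) + 42·C(j-1,3) + 24·C(j-1,4).
At j = 16: j-1 = 15, so c_{16} = -8 - 90 + 1680 + 19110 + 32760 = 53452.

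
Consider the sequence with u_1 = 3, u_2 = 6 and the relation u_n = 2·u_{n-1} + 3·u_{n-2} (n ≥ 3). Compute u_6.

546

Applying the relation repeatedly:
u_3 = 21;  u_4 = 60;  u_5 = 183;  u_6 = 546.
(Characteristic roots are 3 and -1.)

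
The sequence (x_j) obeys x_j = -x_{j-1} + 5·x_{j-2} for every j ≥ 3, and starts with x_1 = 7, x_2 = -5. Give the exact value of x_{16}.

x_3 = 40  x_4 = -65  x_5 = 265  …  x_{13} = 859615  x_{14} = -2383565  x_{15} = 6681640  x_{16} = -18599465.

-18599465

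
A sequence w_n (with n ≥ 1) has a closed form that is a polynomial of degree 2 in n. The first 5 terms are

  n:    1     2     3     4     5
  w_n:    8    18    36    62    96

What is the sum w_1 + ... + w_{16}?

5808

1st diffs: 10, 18, 26, 34.
2nd diffs: 8, 8, 8 (constant).
So w_n = 4n^2 - 2n + 6.
Continuing: …, 138, 188, 246, 312, …, w_{16} = 998.
Summing n = 1..16 (16 terms) gives 5808.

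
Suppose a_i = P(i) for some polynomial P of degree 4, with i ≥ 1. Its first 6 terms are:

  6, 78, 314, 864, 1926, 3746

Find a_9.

1st diffs: 72, 236, 550, 1062, 1820.
2nd diffs: 164, 314, 512, 758.
3rd diffs: 150, 198, 246.
4th diffs: 48, 48 (constant).
Newton forward-difference form: a_i = 6 + 72·C(i-1,1) + 164·C(i-1,2) + 150·C(i-1,3) + 48·C(i-1,4).
At i = 9: i-1 = 8, so a_9 = 6 + 576 + 4592 + 8400 + 3360 = 16934.

16934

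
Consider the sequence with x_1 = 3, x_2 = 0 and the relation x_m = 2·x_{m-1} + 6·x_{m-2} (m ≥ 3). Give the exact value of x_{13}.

5145408

Applying the relation repeatedly:
x_3 = 18  x_4 = 36  x_5 = 180  …  x_{10} = 105984  x_{11} = 387360  x_{12} = 1410624  x_{13} = 5145408.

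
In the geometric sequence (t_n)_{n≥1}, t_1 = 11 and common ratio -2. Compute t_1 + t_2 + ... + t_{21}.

t_n = 11·(-2)^(n-1).
S = 11·((-2)^21 - 1)/(-2 - 1) = 11·(-2097152 - 1)/(-3) = 7689561.

7689561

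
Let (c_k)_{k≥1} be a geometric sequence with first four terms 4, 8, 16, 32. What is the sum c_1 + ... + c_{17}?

524284

Common ratio r = 2.
c_k = 4·2^(k-1).
S = 4·(2^17 - 1)/(2 - 1) = 4·(131072 - 1)/(1) = 524284.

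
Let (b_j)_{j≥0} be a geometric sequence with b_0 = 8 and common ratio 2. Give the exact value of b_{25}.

b_j = 8·2^(j-0).
b_{25} = 8·2^25 = 268435456.

268435456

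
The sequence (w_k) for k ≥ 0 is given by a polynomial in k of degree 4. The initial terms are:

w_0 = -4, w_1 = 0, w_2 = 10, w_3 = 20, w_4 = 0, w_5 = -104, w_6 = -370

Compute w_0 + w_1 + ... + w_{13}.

1st diffs: 4, 10, 10, -20, -104, -266.
2nd diffs: 6, 0, -30, -84, -162.
3rd diffs: -6, -30, -54, -78.
4th diffs: -24, -24, -24 (constant).
Newton forward-difference form: w_k = -4 + 4·C(k,1) + 6·C(k,2) + (-6)·C(k,3) + (-24)·C(k,4).
Continuing: …, -900, -1820, -3280, -5454, …, w_{13} = -18360.
Summing k = 0..13 (14 terms) gives -51562.

-51562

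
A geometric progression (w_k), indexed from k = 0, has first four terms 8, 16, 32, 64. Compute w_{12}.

Common ratio r = 2.
w_k = 8·2^(k-0).
w_{12} = 8·2^12 = 32768.

32768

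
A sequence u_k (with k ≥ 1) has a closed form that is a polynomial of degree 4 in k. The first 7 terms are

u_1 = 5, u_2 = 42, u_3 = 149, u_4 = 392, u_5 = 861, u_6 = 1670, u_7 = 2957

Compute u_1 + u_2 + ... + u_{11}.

1st diffs: 37, 107, 243, 469, 809, 1287.
2nd diffs: 70, 136, 226, 340, 478.
3rd diffs: 66, 90, 114, 138.
4th diffs: 24, 24, 24 (constant).
Newton forward-difference form: u_k = 5 + 37·C(k-1,1) + 70·C(k-1,2) + 66·C(k-1,3) + 24·C(k-1,4).
Continuing: 4884, 7637, 11426, 16485.
Summing k = 1..11 (11 terms) gives 46508.

46508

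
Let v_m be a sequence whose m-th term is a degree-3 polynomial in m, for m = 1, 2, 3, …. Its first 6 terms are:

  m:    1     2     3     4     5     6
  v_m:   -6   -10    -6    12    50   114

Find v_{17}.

1st diffs: -4, 4, 18, 38, 64.
2nd diffs: 8, 14, 20, 26.
3rd diffs: 6, 6, 6 (constant).
Newton forward-difference form: v_m = -6 + (-4)·C(m-1,1) + 8·C(m-1,2) + 6·C(m-1,3).
At m = 17: m-1 = 16, so v_{17} = -6 - 64 + 960 + 3360 = 4250.

4250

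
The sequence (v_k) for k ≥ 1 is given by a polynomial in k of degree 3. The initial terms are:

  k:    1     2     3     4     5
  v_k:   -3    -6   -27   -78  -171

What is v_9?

1st diffs: -3, -21, -51, -93.
2nd diffs: -18, -30, -42.
3rd diffs: -12, -12 (constant).
So v_k = -2k^3 + 3k^2 + 2k - 6.
Evaluating at k = 9 gives v_9 = -1203.

-1203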